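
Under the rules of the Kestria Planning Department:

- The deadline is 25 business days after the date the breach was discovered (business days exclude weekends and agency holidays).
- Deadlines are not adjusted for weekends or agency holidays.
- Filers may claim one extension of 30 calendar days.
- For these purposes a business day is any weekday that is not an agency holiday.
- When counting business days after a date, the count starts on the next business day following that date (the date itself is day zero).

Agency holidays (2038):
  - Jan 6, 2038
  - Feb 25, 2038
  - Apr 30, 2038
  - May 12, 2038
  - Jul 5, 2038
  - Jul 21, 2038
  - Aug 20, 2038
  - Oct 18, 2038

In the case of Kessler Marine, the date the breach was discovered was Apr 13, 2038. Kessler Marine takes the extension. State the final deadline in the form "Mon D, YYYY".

Jun 19, 2038

25 business days after Apr 13, 2038, excluding weekends and holidays, is May 20, 2038.
May 20, 2038 is a Thursday; no weekend or holiday adjustment applies.
The 30-calendar-day extension moves the deadline from May 20, 2038 to Jun 19, 2038.
No adjustment is made for weekends or holidays, so Jun 19, 2038 stands.
Final deadline: Jun 19, 2038.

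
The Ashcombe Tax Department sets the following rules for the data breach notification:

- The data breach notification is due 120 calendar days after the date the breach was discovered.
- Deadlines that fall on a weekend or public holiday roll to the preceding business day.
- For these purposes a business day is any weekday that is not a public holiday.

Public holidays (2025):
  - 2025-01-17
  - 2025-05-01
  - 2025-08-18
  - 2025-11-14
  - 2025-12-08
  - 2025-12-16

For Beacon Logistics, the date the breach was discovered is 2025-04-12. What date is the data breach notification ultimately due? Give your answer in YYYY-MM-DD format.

2025-08-08

Adding 120 calendar days to 2025-04-12 gives 2025-08-10.
2025-08-10 is a Sunday; the preceding business day is 2025-08-08 (Friday).
The final due date is 2025-08-08.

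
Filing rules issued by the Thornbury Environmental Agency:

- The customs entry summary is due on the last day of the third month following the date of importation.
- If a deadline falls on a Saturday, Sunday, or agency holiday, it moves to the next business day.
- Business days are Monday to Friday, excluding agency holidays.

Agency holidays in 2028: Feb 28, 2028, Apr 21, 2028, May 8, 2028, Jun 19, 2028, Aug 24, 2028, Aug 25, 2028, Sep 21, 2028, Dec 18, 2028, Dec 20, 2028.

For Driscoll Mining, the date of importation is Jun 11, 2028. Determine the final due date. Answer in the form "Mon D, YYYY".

3 months after Jun 11, 2028 is September 2028; that month ends on Sep 30, 2028.
Sep 30, 2028 is a Saturday; the next business day is Oct 2, 2028 (Monday).
Deadline: Oct 2, 2028.

Oct 2, 2028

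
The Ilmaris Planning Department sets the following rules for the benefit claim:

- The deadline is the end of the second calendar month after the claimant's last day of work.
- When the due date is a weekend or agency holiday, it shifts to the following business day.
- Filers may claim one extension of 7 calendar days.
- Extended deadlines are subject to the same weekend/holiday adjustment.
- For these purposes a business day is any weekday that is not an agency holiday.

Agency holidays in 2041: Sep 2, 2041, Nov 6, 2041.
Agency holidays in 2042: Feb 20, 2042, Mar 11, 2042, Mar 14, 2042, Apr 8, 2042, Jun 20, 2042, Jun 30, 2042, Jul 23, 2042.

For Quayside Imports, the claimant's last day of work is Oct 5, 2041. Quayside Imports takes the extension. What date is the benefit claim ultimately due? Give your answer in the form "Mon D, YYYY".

Jan 7, 2042

2 months after Oct 5, 2041 falls in December 2041; the last day of that month is Dec 31, 2041.
Since Dec 31, 2041 is a Tuesday and not a holiday, the date is unchanged.
The 7-calendar-day extension moves the deadline from Dec 31, 2041 to Jan 7, 2042.
Jan 7, 2042 falls on a Tuesday, which is a business day, so no adjustment is needed.
The final due date is Jan 7, 2042.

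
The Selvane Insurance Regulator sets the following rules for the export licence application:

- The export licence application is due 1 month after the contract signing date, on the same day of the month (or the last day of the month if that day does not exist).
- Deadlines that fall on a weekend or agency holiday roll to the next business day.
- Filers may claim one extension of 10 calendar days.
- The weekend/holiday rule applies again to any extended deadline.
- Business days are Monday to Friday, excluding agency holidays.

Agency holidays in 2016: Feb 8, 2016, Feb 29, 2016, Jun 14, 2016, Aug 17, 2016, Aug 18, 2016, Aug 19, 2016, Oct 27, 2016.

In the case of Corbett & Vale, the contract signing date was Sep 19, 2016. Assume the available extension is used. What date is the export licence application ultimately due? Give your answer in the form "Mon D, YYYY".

Oct 31, 2016

1 month from Sep 19, 2016 is Oct 19, 2016.
Since Oct 19, 2016 is a Wednesday and not a holiday, the date is unchanged.
Applying the 10-calendar-day extension: Oct 19, 2016 + 10 days = Oct 29, 2016.
Oct 29, 2016 is a Saturday, so it moves to the next business day, Oct 31, 2016 (Monday).
So the filing is due Oct 31, 2016.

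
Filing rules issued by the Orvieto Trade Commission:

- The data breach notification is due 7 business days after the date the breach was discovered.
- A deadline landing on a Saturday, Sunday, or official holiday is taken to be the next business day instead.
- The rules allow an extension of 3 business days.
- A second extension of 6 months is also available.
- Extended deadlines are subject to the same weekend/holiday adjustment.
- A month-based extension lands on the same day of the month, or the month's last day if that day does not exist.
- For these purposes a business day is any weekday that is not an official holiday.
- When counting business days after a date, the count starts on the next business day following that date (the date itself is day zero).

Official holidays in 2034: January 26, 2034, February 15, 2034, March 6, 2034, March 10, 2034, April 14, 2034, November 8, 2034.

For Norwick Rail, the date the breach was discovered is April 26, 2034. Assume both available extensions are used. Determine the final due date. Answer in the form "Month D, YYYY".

November 10, 2034

Starting the day after April 26, 2034 and counting 7 business days lands on May 5, 2034.
Since May 5, 2034 is a Friday and not a holiday, the date is unchanged.
Applying the 3-business-day extension: 3 business days after May 5, 2034 is May 10, 2034.
May 10, 2034 falls on a Wednesday, which is a business day, so no adjustment is needed.
Add 6 months to May 10, 2034: November 10, 2034.
November 10, 2034 is a Friday and not a listed holiday, so it stands.
Final deadline: November 10, 2034.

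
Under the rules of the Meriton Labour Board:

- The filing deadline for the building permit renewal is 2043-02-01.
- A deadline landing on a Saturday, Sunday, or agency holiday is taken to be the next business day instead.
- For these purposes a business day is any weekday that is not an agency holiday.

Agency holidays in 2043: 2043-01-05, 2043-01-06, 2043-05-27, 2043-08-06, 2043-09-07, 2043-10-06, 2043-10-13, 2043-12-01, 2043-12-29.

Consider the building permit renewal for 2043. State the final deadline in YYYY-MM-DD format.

Start from the fixed due date, 2043-02-01.
2043-02-01 is a Sunday; the next business day is 2043-02-02 (Monday).
So the filing is due 2043-02-02.

2043-02-02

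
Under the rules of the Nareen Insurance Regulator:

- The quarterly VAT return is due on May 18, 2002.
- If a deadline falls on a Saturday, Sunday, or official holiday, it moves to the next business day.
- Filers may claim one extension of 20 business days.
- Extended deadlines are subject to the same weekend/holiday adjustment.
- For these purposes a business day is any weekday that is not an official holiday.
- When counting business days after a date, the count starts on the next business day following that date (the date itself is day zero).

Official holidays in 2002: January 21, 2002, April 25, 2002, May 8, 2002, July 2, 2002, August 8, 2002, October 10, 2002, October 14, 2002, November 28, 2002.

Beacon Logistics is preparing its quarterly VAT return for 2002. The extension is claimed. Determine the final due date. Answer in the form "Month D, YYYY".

June 17, 2002

Start from the fixed due date, May 18, 2002.
May 18, 2002 falls on a Saturday. Rolling to the next business day gives May 20, 2002, a Monday.
The 20-business-day extension runs from May 20, 2002 to June 17, 2002.
June 17, 2002 falls on a Monday, which is a business day, so no adjustment is needed.
Deadline: June 17, 2002.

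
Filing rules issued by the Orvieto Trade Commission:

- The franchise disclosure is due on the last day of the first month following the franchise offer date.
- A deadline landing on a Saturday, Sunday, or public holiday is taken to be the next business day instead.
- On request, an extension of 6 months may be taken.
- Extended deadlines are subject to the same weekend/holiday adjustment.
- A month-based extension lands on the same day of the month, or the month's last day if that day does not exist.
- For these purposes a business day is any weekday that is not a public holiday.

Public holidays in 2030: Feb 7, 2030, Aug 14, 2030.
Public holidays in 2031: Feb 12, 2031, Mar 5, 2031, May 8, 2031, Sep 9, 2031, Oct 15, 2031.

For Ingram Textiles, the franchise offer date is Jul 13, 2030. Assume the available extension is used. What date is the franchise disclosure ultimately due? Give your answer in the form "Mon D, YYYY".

1 month after Jul 13, 2030 is August 2030; that month ends on Aug 31, 2030.
Aug 31, 2030 is a Saturday; the next business day is Sep 2, 2030 (Monday).
Applying the 6 months extension: 6 months after Sep 2, 2030 is Mar 2, 2031.
Because Mar 2, 2031 is a Sunday, the deadline becomes Mar 3, 2031 (Monday).
The final due date is Mar 3, 2031.

Mar 3, 2031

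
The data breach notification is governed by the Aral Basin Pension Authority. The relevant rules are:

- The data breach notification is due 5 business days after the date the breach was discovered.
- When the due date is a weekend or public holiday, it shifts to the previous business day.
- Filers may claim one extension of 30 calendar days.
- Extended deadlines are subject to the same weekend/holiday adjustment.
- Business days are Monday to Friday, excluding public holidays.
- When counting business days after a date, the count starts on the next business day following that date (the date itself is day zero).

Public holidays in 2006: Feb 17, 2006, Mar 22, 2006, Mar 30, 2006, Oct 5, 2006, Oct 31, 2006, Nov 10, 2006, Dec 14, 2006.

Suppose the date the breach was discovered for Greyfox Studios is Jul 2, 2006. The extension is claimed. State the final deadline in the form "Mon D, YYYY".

5 business days after Jul 2, 2006, excluding weekends and holidays, is Jul 7, 2006.
Since Jul 7, 2006 is a Friday and not a holiday, the date is unchanged.
Applying the 30-calendar-day extension: Jul 7, 2006 + 30 days = Aug 6, 2006.
Aug 6, 2006 is a Sunday; the preceding business day is Aug 4, 2006 (Friday).
Final deadline: Aug 4, 2006.

Aug 4, 2006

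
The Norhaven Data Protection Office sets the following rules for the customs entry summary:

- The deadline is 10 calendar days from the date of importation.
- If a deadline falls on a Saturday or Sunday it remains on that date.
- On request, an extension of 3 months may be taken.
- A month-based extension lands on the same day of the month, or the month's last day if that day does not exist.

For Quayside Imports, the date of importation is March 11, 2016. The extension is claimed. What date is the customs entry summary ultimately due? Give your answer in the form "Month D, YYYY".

10 calendar days after March 11, 2016 is March 21, 2016.
March 21, 2016 falls on a Monday. The rules make no weekend/holiday allowance, so it remains March 21, 2016.
The 3 months extension carries March 21, 2016 to June 21, 2016.
No adjustment is made for weekends or holidays, so June 21, 2016 stands.
The final due date is June 21, 2016.

June 21, 2016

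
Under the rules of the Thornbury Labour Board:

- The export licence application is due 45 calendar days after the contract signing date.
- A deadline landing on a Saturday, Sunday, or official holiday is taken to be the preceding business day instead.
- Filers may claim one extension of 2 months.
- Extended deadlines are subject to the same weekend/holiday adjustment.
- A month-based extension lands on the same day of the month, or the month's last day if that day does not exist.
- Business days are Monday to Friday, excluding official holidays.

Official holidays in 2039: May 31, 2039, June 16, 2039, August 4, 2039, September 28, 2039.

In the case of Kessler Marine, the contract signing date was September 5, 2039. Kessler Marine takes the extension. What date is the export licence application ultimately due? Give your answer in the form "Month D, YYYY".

December 20, 2039

Trigger date September 5, 2039 + 45 calendar days = October 20, 2039.
October 20, 2039 falls on a Thursday, which is a business day, so no adjustment is needed.
The 2 months extension carries October 20, 2039 to December 20, 2039.
December 20, 2039 falls on a Tuesday, which is a business day, so no adjustment is needed.
So the filing is due December 20, 2039.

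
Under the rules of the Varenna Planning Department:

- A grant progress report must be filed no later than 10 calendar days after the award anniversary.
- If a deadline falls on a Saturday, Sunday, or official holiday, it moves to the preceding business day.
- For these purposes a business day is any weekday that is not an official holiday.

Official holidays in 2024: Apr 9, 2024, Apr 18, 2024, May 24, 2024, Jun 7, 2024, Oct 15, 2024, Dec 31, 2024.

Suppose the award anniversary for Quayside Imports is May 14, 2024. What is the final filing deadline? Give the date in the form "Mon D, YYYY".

May 23, 2024

10 calendar days after May 14, 2024 is May 24, 2024.
May 24, 2024 is a listed holiday; the preceding business day is May 23, 2024 (Thursday).
So the filing is due May 23, 2024.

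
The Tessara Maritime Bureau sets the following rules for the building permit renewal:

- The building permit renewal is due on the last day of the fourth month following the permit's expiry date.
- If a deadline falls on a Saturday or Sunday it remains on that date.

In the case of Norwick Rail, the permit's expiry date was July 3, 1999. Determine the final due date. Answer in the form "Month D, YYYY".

November 30, 1999

4 months after July 3, 1999 falls in November 1999; the last day of that month is November 30, 1999.
November 30, 1999 falls on a Tuesday. The rules make no weekend/holiday allowance, so it remains November 30, 1999.
Deadline: November 30, 1999.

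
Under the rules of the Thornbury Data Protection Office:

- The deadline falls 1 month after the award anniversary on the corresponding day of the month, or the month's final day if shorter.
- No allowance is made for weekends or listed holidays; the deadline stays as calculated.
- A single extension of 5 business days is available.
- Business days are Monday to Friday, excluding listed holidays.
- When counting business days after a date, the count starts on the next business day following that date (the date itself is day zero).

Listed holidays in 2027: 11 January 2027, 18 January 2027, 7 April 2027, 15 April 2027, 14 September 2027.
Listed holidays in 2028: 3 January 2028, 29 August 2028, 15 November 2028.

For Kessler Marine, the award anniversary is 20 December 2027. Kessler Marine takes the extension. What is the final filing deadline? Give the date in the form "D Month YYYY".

Moving 1 month forward from 20 December 2027 on the corresponding day gives 20 January 2028.
20 January 2028 falls on a Thursday. The rules make no weekend/holiday allowance, so it remains 20 January 2028.
Counting 5 further business days from 20 January 2028 reaches 27 January 2028.
No adjustment is made for weekends or holidays, so 27 January 2028 stands.
Deadline: 27 January 2028.

27 January 2028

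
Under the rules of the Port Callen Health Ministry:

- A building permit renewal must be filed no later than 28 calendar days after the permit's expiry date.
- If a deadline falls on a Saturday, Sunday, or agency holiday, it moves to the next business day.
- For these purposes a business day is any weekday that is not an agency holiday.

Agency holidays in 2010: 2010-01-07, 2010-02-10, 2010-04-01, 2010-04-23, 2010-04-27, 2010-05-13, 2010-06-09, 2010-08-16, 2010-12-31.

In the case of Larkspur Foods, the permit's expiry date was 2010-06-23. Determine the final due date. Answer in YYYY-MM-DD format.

From 2010-06-23, 28 calendar days later is 2010-07-21.
2010-07-21 falls on a Wednesday, which is a business day, so no adjustment is needed.
Final deadline: 2010-07-21.

2010-07-21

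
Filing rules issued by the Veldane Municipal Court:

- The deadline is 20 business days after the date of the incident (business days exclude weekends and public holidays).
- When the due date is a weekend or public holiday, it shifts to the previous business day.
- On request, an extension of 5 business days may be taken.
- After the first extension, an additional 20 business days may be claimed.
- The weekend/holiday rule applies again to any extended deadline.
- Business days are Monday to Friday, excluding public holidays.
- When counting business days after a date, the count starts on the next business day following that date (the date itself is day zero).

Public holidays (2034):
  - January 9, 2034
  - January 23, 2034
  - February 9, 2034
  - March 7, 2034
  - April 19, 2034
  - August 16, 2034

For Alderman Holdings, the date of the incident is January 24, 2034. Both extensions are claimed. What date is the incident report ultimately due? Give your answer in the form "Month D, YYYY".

20 business days after January 24, 2034, excluding weekends and holidays, is February 22, 2034.
February 22, 2034 (Wednesday) is already a business day.
The 5-business-day extension runs from February 22, 2034 to March 1, 2034.
March 1, 2034 falls on a Wednesday, which is a business day, so no adjustment is needed.
Applying the 20-business-day extension: 20 business days after March 1, 2034 is March 30, 2034.
March 30, 2034 is a Thursday and not a listed holiday, so it stands.
The final due date is March 30, 2034.

March 30, 2034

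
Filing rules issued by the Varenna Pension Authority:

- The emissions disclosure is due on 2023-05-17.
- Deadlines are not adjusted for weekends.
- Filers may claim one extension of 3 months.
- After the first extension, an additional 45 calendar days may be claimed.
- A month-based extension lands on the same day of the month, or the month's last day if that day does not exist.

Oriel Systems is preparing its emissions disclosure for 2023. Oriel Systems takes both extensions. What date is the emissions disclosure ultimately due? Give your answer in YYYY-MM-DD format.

The statutory due date is 2023-05-17.
2023-05-17 falls on a Wednesday. The rules make no weekend/holiday allowance, so it remains 2023-05-17.
Add 3 months to 2023-05-17: 2023-08-17.
No adjustment is made for weekends or holidays, so 2023-08-17 stands.
Applying the 45-calendar-day extension: 2023-08-17 + 45 days = 2023-10-01.
No adjustment is made for weekends or holidays, so 2023-10-01 stands.
Deadline: 2023-10-01.

2023-10-01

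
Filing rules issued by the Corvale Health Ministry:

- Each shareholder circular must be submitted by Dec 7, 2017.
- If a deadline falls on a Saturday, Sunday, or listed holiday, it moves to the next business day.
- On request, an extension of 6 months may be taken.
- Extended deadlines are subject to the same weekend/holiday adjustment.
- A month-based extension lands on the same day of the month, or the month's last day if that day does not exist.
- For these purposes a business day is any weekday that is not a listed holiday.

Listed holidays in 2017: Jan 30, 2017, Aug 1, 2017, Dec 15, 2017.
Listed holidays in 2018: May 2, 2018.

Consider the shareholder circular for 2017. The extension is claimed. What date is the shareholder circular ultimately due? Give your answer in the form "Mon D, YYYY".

Start from the fixed due date, Dec 7, 2017.
Dec 7, 2017 is a Thursday and not a listed holiday, so it stands.
Add 6 months to Dec 7, 2017: Jun 7, 2018.
Jun 7, 2018 (Thursday) is already a business day.
Deadline: Jun 7, 2018.

Jun 7, 2018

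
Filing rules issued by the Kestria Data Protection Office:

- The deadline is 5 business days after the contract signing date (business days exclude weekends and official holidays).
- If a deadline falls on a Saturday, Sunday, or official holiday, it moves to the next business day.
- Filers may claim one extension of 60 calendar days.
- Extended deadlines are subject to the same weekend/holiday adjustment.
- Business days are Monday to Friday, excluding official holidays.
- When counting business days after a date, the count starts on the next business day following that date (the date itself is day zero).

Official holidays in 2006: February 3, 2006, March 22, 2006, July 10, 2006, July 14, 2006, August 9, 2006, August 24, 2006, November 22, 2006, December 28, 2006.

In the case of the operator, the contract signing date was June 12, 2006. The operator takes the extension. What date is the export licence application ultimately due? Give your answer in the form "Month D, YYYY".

August 18, 2006

5 business days after June 12, 2006, excluding weekends and holidays, is June 19, 2006.
June 19, 2006 is a Monday and not a listed holiday, so it stands.
Add the 60 calendar-day extension to June 19, 2006: August 18, 2006.
August 18, 2006 (Friday) is already a business day.
So the filing is due August 18, 2006.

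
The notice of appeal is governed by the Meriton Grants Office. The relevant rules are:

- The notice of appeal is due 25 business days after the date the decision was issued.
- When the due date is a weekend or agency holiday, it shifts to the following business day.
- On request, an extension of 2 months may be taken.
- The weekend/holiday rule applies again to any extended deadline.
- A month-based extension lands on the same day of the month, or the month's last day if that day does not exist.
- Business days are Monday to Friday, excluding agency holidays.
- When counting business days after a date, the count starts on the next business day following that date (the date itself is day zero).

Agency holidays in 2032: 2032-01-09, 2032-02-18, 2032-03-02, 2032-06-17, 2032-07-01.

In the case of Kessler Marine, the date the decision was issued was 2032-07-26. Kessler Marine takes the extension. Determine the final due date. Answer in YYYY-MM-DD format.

2032-11-01

Counting 25 business days after 2032-07-26 (skipping weekends and listed holidays) reaches 2032-08-30.
2032-08-30 (Monday) is already a business day.
Applying the 2 months extension: 2 months after 2032-08-30 is 2032-10-30.
2032-10-30 is a Saturday; the next business day is 2032-11-01 (Monday).
So the filing is due 2032-11-01.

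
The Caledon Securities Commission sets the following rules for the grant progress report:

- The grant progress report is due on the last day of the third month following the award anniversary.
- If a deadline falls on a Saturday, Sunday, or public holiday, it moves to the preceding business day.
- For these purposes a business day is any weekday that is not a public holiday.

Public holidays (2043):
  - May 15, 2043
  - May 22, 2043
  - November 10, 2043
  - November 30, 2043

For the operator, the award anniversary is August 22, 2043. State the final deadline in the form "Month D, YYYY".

November 27, 2043

3 months after August 22, 2043 falls in November 2043; the last day of that month is November 30, 2043.
November 30, 2043 is a listed holiday; the preceding business day is November 27, 2043 (Friday).
So the filing is due November 27, 2043.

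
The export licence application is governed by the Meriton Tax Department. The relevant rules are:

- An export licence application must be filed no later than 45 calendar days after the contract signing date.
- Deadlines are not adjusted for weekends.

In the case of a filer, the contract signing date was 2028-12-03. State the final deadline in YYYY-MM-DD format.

2029-01-17

Trigger date 2028-12-03 + 45 calendar days = 2029-01-17.
2029-01-17 is a Wednesday; no weekend or holiday adjustment applies.
Final deadline: 2029-01-17.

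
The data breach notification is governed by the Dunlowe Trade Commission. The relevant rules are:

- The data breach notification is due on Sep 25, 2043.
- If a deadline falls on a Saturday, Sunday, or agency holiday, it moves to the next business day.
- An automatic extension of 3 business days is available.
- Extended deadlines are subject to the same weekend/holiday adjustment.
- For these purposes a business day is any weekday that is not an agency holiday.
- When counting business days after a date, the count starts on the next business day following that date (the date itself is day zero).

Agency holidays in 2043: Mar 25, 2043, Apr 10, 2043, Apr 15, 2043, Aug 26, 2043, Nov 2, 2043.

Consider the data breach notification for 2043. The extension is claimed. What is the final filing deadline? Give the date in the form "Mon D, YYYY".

Sep 30, 2043

The stated deadline is Sep 25, 2043.
Sep 25, 2043 is a Friday and not a listed holiday, so it stands.
Counting 3 further business days from Sep 25, 2043 reaches Sep 30, 2043.
Sep 30, 2043 falls on a Wednesday, which is a business day, so no adjustment is needed.
So the filing is due Sep 30, 2043.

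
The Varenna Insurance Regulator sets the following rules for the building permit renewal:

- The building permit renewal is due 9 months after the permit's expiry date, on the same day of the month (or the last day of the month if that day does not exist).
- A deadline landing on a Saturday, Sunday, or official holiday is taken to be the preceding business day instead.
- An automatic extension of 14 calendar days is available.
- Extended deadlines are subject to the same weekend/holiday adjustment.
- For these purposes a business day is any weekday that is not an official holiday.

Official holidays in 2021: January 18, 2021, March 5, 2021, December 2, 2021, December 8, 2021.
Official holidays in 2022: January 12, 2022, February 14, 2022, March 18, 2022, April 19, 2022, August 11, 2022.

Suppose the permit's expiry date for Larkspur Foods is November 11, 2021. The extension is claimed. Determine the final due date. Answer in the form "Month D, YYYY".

9 months after November 11, 2021, on the same day of the month, is August 11, 2022.
August 11, 2022 is a listed holiday; the preceding business day is August 10, 2022 (Wednesday).
With the 14-day extension, August 10, 2022 becomes August 24, 2022.
August 24, 2022 (Wednesday) is already a business day.
So the filing is due August 24, 2022.

August 24, 2022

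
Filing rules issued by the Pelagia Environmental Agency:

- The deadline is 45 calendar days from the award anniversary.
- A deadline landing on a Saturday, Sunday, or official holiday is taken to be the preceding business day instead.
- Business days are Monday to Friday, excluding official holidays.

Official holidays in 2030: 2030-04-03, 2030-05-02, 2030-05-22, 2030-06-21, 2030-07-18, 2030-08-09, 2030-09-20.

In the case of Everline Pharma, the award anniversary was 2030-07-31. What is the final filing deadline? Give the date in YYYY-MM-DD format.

2030-09-13

45 calendar days after 2030-07-31 is 2030-09-14.
Because 2030-09-14 is a Saturday, the deadline becomes 2030-09-13 (Friday).
Final deadline: 2030-09-13.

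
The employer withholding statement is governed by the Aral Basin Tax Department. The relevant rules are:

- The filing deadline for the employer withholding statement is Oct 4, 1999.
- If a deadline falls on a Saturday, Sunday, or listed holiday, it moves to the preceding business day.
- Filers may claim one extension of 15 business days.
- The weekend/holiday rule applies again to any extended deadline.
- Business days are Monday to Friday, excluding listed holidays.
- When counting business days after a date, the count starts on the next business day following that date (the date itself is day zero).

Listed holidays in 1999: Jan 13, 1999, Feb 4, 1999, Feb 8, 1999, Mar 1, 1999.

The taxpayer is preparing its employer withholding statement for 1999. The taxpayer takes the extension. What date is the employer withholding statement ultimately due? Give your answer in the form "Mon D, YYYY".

Oct 25, 1999

Start from the fixed due date, Oct 4, 1999.
Oct 4, 1999 (Monday) is already a business day.
The 15-business-day extension runs from Oct 4, 1999 to Oct 25, 1999.
Oct 25, 1999 (Monday) is already a business day.
Final deadline: Oct 25, 1999.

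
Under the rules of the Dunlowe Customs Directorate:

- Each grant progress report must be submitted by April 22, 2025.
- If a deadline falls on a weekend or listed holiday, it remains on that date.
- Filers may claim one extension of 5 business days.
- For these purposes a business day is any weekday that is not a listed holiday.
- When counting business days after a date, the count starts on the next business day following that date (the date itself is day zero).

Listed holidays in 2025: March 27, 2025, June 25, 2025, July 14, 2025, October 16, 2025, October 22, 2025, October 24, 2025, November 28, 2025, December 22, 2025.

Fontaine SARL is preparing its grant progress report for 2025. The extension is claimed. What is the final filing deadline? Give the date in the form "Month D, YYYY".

The stated deadline is April 22, 2025.
April 22, 2025 is a Tuesday; no weekend or holiday adjustment applies.
Applying the 5-business-day extension: 5 business days after April 22, 2025 is April 29, 2025.
April 29, 2025 falls on a Tuesday. The rules make no weekend/holiday allowance, so it remains April 29, 2025.
The final due date is April 29, 2025.

April 29, 2025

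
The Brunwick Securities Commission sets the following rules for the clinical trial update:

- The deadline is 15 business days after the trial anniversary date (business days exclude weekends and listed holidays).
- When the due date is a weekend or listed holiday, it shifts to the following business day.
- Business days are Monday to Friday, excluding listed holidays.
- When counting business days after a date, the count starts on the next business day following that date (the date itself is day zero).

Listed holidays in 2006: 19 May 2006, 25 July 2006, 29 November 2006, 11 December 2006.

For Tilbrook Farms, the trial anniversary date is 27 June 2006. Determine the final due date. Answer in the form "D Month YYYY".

18 July 2006

Counting 15 business days after 27 June 2006 (skipping weekends and listed holidays) reaches 18 July 2006.
Since 18 July 2006 is a Tuesday and not a holiday, the date is unchanged.
Deadline: 18 July 2006.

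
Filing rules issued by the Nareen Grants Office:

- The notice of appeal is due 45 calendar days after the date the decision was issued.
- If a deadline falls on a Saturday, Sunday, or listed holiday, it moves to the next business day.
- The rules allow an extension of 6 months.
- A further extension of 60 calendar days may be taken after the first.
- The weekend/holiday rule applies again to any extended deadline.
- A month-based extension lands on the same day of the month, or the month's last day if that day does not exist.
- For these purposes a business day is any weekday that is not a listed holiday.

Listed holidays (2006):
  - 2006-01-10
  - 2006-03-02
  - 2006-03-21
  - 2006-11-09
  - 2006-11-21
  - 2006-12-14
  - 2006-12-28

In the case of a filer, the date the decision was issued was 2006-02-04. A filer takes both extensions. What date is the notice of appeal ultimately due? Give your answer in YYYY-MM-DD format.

2006-11-22

From 2006-02-04, 45 calendar days later is 2006-03-21.
2006-03-21 falls on a listed holiday. Rolling to the next business day gives 2006-03-22, a Wednesday.
The 6 months extension carries 2006-03-22 to 2006-09-22.
2006-09-22 (Friday) is already a business day.
Applying the 60-calendar-day extension: 2006-09-22 + 60 days = 2006-11-21.
2006-11-21 is a listed holiday; the next business day is 2006-11-22 (Wednesday).
The final due date is 2006-11-22.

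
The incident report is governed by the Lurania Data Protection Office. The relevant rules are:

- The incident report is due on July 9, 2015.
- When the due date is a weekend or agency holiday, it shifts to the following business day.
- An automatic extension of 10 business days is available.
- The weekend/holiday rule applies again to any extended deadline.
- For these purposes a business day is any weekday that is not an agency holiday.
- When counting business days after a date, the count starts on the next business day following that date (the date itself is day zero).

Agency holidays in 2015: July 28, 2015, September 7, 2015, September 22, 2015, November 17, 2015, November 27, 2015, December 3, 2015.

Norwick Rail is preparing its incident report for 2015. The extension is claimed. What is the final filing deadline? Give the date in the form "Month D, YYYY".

Start from the fixed due date, July 9, 2015.
July 9, 2015 falls on a Thursday, which is a business day, so no adjustment is needed.
The 10-business-day extension runs from July 9, 2015 to July 23, 2015.
July 23, 2015 (Thursday) is already a business day.
Final deadline: July 23, 2015.

July 23, 2015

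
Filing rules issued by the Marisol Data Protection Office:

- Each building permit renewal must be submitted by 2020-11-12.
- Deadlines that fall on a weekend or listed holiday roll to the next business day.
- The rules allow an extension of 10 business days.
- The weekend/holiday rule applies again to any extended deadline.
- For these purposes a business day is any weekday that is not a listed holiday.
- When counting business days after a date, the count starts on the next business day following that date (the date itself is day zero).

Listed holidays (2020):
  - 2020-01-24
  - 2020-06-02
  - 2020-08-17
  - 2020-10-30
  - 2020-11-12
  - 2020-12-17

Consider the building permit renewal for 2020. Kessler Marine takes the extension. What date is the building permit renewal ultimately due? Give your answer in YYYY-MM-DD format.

2020-11-27

The statutory due date is 2020-11-12.
2020-11-12 is a listed holiday, so it moves to the next business day, 2020-11-13 (Friday).
Counting 10 further business days from 2020-11-13 reaches 2020-11-27.
2020-11-27 falls on a Friday, which is a business day, so no adjustment is needed.
Final deadline: 2020-11-27.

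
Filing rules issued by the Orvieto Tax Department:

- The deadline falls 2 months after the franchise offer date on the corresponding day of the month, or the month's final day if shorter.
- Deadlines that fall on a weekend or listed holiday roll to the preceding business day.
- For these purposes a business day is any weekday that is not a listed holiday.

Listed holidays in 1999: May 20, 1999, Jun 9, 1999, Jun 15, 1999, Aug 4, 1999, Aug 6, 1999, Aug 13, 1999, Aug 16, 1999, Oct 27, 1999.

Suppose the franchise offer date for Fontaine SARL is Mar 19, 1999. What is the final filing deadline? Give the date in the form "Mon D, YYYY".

May 19, 1999

2 months after Mar 19, 1999, on the same day of the month, is May 19, 1999.
Since May 19, 1999 is a Wednesday and not a holiday, the date is unchanged.
So the filing is due May 19, 1999.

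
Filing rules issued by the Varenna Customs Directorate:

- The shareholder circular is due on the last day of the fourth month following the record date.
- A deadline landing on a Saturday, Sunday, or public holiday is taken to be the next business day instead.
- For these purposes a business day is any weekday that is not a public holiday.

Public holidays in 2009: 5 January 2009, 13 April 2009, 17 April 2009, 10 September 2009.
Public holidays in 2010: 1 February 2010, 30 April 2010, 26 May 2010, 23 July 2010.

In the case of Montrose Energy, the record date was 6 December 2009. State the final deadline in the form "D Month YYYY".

3 May 2010

4 months after 6 December 2009 is April 2010; that month ends on 30 April 2010.
30 April 2010 is a listed holiday; the next business day is 3 May 2010 (Monday).
Final deadline: 3 May 2010.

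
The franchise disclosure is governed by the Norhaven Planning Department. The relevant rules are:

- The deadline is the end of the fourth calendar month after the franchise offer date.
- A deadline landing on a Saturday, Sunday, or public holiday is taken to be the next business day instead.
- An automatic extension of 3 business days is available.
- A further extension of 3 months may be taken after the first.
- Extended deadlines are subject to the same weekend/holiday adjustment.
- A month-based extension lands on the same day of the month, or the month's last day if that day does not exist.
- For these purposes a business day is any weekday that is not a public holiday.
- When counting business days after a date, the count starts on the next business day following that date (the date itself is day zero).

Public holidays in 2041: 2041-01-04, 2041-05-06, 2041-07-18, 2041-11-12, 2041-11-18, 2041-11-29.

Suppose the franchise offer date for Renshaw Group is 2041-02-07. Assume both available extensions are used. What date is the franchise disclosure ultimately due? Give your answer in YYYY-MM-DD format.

2041-10-04

4 months after 2041-02-07 is June 2041; that month ends on 2041-06-30.
2041-06-30 falls on a Sunday. Rolling to the next business day gives 2041-07-01, a Monday.
Applying the 3-business-day extension: 3 business days after 2041-07-01 is 2041-07-04.
2041-07-04 falls on a Thursday, which is a business day, so no adjustment is needed.
Add 3 months to 2041-07-04: 2041-10-04.
2041-10-04 is a Friday and not a listed holiday, so it stands.
Final deadline: 2041-10-04.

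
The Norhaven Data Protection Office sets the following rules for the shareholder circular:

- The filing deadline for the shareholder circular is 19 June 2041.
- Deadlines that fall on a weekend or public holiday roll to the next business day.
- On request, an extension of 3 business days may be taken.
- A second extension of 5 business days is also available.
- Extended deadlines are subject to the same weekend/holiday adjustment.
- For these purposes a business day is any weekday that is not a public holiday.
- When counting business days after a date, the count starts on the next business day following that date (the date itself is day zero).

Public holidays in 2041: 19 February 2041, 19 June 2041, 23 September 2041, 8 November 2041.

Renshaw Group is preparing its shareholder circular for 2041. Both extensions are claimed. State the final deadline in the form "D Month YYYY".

2 July 2041

The statutory due date is 19 June 2041.
19 June 2041 falls on a listed holiday. Rolling to the next business day gives 20 June 2041, a Thursday.
The 3-business-day extension runs from 20 June 2041 to 25 June 2041.
Since 25 June 2041 is a Tuesday and not a holiday, the date is unchanged.
Counting 5 further business days from 25 June 2041 reaches 2 July 2041.
Since 2 July 2041 is a Tuesday and not a holiday, the date is unchanged.
So the filing is due 2 July 2041.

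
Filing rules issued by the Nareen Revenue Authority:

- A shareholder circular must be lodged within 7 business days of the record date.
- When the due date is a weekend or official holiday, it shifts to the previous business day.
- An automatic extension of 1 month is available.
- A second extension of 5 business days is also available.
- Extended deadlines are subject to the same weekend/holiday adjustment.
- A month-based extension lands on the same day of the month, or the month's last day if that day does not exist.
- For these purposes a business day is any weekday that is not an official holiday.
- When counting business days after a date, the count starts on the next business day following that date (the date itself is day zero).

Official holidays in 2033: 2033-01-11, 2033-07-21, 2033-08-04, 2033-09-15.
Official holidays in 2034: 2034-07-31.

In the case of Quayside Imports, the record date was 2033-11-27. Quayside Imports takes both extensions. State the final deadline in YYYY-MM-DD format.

2034-01-13

Counting 7 business days after 2033-11-27 (skipping weekends and listed holidays) reaches 2033-12-06.
Since 2033-12-06 is a Tuesday and not a holiday, the date is unchanged.
Add 1 month to 2033-12-06: 2034-01-06.
2034-01-06 falls on a Friday, which is a business day, so no adjustment is needed.
The 5-business-day extension runs from 2034-01-06 to 2034-01-13.
2034-01-13 (Friday) is already a business day.
The final due date is 2034-01-13.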